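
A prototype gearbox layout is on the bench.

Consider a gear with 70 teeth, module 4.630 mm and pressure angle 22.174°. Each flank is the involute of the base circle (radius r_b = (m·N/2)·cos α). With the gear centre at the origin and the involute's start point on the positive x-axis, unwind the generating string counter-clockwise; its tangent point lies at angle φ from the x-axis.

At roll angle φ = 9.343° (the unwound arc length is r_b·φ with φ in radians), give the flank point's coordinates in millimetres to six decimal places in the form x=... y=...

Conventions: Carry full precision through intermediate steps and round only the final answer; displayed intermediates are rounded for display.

x=152.047011 y=0.216319

single-mesh involute tooth geometry (70T wheel at module 4.630)
pitch radius r_p = m·N/2 = 4.630·70/2 = 162.050000
base radius r_b = r_p·cos α = 162.050000·cos 22.174° = 150.065098
roll angle φ = 9.343° = 0.16306611 rad
x = r_b·(cos φ + φ·sin φ) = 152.047011
y = r_b·(sin φ − φ·cos φ) = 0.216319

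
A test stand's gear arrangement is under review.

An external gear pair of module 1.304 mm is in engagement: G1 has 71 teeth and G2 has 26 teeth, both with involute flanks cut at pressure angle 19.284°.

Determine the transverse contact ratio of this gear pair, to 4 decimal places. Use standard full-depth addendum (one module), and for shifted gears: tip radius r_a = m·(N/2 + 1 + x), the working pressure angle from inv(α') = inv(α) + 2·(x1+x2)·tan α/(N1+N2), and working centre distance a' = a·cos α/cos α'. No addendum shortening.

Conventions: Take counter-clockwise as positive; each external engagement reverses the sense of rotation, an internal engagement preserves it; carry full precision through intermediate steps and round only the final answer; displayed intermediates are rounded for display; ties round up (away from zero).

1.7521

recognized (one external pair, fixed centres): single-mesh tooth geometry, m = 1.304, N1 = 71, N2 = 26
base radii: r_b1 = 43.694705, r_b2 = 16.000878
tip radii: r_a1 = 47.596000, r_a2 = 18.256000
no profile shift: α' = α, a' = a
action lengths: √(r_a1²−r_b1²) = 18.871990, √(r_a2²−r_b2²) = 8.789394
base pitch p_b = π·m·cos α = 3.866788
CR = (18.871990 + 8.789394 − 63.244000·sin 19.28400°)/3.866788 = 1.752101
contact ratio ≈ 1.7521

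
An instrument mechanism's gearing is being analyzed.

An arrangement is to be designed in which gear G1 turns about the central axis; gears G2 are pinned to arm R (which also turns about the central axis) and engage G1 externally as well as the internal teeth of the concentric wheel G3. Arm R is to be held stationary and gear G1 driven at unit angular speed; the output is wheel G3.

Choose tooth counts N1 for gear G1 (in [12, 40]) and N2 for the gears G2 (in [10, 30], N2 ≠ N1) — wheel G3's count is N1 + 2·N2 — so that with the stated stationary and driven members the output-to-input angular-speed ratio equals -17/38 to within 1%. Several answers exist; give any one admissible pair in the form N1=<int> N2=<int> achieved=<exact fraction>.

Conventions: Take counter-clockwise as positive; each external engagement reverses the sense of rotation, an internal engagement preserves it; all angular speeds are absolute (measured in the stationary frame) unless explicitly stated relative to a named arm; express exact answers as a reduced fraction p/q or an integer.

N1=34 N2=21 achieved=-17/38

design class (target -17/38): planetary set
Willis with ω_arm = 0: ω_ring/ω_sun = −N1/N3; set equal to -17/38  ⇒  N3/N1 = −1/(-17/38) = 38/17
N3 = N1 + 2·N2  ⇒  N2/N1 = (N3/N1 − 1)/2 = (38/17 − 1)/2 = 21/34
smallest multiple with N1 ≥ 12 and N2 ≥ 10: k = 1  ⇒  N1 = 1·34 = 34, N2 = 1·21 = 21 (N1 ≤ 40, N2 ≤ 30, N2 ≠ N1 ✓), N3 = 34 + 2·21 = 76
check: −N1/N3 with N1 = 34, N3 = 76 gives -17/38; |achieved − target| = 0 ≤ 17/3800 ✓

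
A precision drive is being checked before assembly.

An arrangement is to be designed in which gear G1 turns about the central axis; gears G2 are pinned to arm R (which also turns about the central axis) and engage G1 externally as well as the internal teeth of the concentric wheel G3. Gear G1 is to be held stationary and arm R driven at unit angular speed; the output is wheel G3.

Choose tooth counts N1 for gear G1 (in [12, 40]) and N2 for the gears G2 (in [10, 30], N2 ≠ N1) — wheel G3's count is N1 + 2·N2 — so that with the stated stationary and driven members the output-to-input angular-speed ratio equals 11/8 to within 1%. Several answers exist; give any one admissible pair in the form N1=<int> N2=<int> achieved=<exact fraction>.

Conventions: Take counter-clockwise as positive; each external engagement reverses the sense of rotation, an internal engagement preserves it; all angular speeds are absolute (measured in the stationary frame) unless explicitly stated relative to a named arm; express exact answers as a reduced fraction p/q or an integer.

N1=12 N2=10 achieved=11/8

design class (target 11/8): planetary set
Willis with ω_sun = 0: ω_ring/ω_arm = (N1+N3)/N3; set equal to 11/8  ⇒  N3/N1 = 1/(11/8 − 1) = 8/3
N3 = N1 + 2·N2  ⇒  N2/N1 = (N3/N1 − 1)/2 = (8/3 − 1)/2 = 5/6
smallest multiple with N1 ≥ 12 and N2 ≥ 10: k = 2  ⇒  N1 = 2·6 = 12, N2 = 2·5 = 10 (N1 ≤ 40, N2 ≤ 30, N2 ≠ N1 ✓), N3 = 12 + 2·10 = 32
check: (N1+N3)/N3 with N1 = 12, N3 = 32 gives 11/8; |achieved − target| = 0 ≤ 11/800 ✓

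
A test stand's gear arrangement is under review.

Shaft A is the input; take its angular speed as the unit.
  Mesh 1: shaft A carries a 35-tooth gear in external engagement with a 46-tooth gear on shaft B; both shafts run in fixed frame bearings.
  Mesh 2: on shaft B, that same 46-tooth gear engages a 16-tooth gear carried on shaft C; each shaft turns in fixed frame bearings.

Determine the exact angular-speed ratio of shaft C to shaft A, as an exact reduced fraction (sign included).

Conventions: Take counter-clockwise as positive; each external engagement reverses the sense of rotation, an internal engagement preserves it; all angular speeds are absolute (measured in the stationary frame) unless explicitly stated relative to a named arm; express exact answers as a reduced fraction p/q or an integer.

35/16

class = fixed-axis compound train [2 meshes; 2 ratios multiply, 2 sense flips]
mesh 1 [35T→46T]: running ratio 35/46, sense −
mesh 2 [46T→16T]: running ratio 35/16, sense +
ω_out/ω_in = 35/16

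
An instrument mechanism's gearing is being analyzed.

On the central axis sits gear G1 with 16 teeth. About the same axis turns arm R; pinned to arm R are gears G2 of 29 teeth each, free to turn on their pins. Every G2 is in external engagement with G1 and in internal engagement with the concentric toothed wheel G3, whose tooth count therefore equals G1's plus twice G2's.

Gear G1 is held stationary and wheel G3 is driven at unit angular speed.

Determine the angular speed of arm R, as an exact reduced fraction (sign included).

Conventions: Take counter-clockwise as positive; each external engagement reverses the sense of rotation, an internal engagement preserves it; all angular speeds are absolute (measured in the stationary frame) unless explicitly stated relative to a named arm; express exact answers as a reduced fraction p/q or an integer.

37/45

topology: planetary set — G1 16T / G2 29T / G3 74T, arm = carrier (Willis)
ring teeth: 16 + 2·29 = 74
16(ω_sun−ω_arm) = −74(ω_ring−ω_arm),  ω_sun = 0, ω_ring = 1
16(0−ω_arm) = −74(1−ω_arm)  ⇒  90·ω_arm = 74  ⇒  ω_arm = 37/45
exact speed ratio = 37/45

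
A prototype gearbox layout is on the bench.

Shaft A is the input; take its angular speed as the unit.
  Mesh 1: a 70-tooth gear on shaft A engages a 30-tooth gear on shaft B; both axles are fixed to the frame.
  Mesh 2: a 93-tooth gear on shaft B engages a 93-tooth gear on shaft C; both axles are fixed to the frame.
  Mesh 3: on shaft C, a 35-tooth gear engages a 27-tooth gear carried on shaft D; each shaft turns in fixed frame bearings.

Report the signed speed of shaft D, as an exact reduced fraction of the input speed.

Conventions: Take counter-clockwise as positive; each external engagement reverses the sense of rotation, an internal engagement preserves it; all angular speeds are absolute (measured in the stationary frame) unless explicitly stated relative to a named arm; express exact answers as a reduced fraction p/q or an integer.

3-mesh fixed-axis compound train (all bearings frame-fixed)
mesh 1 [70T→30T]: |ω|/ω_in = 1×70/30 = 7/3, sense flips to −
mesh 2 [93T→93T]: |ω|/ω_in = (7/3)×93/93 = 7/3, sense flips to +
mesh 3 [35T→27T]: |ω|/ω_in = (7/3)×35/27 = 245/81, sense flips to −
signed output speed (× input speed) = -245/81

-245/81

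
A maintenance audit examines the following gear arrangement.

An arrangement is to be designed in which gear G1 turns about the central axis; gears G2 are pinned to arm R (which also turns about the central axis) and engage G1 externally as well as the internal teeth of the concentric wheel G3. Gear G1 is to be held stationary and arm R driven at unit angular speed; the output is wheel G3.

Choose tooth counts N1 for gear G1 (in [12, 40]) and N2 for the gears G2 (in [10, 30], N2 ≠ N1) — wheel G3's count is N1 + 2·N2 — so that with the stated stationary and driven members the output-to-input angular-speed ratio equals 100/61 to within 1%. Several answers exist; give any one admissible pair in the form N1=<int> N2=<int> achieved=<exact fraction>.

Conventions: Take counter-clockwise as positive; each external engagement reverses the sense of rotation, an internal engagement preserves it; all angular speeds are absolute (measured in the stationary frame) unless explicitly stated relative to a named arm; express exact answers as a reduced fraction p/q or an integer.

N1=39 N2=11 achieved=100/61

topology: planetary set — design target 100/61, arm = carrier (Willis)
Willis with ω_sun = 0: ω_ring/ω_arm = (N1+N3)/N3; set equal to 100/61  ⇒  N3/N1 = 1/(100/61 − 1) = 61/39
N3 = N1 + 2·N2  ⇒  N2/N1 = (N3/N1 − 1)/2 = (61/39 − 1)/2 = 11/39
smallest multiple with N1 ≥ 12 and N2 ≥ 10: k = 1  ⇒  N1 = 1·39 = 39, N2 = 1·11 = 11 (N1 ≤ 40, N2 ≤ 30, N2 ≠ N1 ✓), N3 = 39 + 2·11 = 61
check: (N1+N3)/N3 with N1 = 39, N3 = 61 gives 100/61; |achieved − target| = 0 ≤ 1/61 ✓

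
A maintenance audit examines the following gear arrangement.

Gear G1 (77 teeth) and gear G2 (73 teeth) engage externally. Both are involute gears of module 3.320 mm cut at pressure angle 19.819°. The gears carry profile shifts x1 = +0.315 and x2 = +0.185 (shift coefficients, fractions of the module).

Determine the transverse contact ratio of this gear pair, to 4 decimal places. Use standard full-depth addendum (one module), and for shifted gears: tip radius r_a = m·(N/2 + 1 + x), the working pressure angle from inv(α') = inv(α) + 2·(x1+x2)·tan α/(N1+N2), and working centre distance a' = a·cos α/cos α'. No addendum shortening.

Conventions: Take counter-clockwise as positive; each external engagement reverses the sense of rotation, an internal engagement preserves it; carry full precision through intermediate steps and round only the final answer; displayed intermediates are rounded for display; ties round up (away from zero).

1.7682

single-mesh involute tooth geometry (77T engaging 73T at module 3.320)
base radii: r_b1 = 120.249015, r_b2 = 114.002313
tip radii: r_a1 = 132.185800, r_a2 = 125.114200
inv(α') = inv(19.819°) + 2·(+0.315+0.185)·tan α/(77+73) = 0.01689263  ⇒  α' = 20.82251°
a' = a·cos α / cos α' = 249.0000·cos 19.819°/cos 20.82251° = 250.620318
action lengths: √(r_a1²−r_b1²) = 54.893169, √(r_a2²−r_b2²) = 51.546441
base pitch p_b = π·m·cos α = 9.812297
CR = (54.893169 + 51.546441 − 250.620318·sin 20.82251°)/9.812297 = 1.768247
contact ratio ≈ 1.7682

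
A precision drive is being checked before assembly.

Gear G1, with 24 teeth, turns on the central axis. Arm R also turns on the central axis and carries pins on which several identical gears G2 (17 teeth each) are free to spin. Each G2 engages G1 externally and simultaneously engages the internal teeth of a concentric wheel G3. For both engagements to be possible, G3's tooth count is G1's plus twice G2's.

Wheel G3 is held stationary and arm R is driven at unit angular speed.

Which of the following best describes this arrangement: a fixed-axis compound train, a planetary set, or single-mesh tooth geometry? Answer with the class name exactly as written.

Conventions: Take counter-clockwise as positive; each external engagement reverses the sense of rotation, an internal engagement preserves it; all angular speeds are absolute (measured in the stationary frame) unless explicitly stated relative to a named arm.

class = planetary set [G3 = 24+2·17 = 58; Willis about the carrier]
classification: planetary set

planetary set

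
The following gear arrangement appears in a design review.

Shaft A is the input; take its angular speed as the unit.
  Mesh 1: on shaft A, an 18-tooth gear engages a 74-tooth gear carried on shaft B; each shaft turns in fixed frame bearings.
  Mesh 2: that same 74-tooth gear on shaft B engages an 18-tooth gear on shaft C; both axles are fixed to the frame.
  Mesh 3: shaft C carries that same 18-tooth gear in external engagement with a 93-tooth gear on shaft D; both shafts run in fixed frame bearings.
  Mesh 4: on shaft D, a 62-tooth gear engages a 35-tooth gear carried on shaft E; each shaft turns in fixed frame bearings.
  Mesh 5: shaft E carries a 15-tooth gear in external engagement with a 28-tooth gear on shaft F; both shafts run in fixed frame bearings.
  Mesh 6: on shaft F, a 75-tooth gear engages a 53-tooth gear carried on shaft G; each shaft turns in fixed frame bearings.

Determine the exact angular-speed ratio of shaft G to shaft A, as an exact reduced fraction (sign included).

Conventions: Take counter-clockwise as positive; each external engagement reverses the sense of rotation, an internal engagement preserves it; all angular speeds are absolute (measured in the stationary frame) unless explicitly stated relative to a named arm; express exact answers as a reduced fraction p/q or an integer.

class = fixed-axis compound train [6 meshes; 6 ratios multiply, 6 sense flips]
mesh 1 [18T→74T]: running ratio 9/37, sense −
mesh 2 [74T→18T]: running ratio 1, sense +
mesh 3 [18T→93T]: running ratio 6/31, sense −
mesh 4 [62T→35T]: running ratio 12/35, sense +
mesh 5 [15T→28T]: running ratio 9/49, sense −
mesh 6 [75T→53T]: running ratio 675/2597, sense +
ω_out/ω_in = 675/2597

675/2597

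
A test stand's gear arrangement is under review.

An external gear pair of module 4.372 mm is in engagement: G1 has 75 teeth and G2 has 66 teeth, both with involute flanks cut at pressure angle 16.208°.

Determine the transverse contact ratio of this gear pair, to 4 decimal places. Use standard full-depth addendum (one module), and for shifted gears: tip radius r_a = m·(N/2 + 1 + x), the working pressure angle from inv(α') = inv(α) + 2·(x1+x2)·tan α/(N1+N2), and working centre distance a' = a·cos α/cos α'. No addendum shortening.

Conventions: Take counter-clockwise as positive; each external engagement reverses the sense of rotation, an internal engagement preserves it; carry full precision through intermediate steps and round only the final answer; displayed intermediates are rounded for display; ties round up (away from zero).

2.0772

class = single-mesh tooth geometry [involute pair 75T × 66T, m = 4.372]
base radii: r_b1 = 157.433762, r_b2 = 138.541710
tip radii: r_a1 = 168.322000, r_a2 = 148.648000
no profile shift: α' = α, a' = a
action lengths: √(r_a1²−r_b1²) = 59.555910, √(r_a2²−r_b2²) = 53.874135
base pitch p_b = π·m·cos α = 13.189140
CR = (59.555910 + 53.874135 − 308.226000·sin 16.20800°)/13.189140 = 2.077194
contact ratio ≈ 2.0772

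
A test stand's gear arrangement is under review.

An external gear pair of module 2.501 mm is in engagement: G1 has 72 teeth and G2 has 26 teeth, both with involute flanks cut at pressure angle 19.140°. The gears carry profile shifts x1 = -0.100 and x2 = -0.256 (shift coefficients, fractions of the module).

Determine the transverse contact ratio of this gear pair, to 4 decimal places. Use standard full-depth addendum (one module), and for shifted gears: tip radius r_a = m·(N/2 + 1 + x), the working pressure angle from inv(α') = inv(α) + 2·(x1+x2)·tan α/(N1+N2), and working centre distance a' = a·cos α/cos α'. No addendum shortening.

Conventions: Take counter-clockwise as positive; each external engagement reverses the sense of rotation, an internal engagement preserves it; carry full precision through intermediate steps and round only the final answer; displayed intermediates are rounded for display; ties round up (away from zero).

recognized (one external pair, fixed centres): single-mesh tooth geometry, m = 2.501, N1 = 72, N2 = 26
base radii: r_b1 = 85.058832, r_b2 = 30.715689
tip radii: r_a1 = 92.286900, r_a2 = 34.373744
inv(α') = inv(19.140°) + 2·(-0.100-0.256)·tan α/(72+26) = 0.01048554  ⇒  α' = 17.84947°
a' = a·cos α / cos α' = 122.5490·cos 19.140°/cos 17.84947° = 121.629130
action lengths: √(r_a1²−r_b1²) = 35.803171, √(r_a2²−r_b2²) = 15.430512
base pitch p_b = π·m·cos α = 7.422783
CR = (35.803171 + 15.430512 − 121.629130·sin 17.84947°)/7.422783 = 1.879652
contact ratio ≈ 1.8797

1.8797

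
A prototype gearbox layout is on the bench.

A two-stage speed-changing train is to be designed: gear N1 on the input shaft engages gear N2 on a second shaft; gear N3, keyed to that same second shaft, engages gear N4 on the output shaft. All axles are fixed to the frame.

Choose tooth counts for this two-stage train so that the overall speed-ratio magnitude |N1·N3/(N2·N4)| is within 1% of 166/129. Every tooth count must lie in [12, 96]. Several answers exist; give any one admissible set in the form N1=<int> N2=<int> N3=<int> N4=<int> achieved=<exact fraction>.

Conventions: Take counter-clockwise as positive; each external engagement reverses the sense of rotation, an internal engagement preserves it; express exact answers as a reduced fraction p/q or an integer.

N1=12 N2=18 N3=83 N4=43 achieved=166/129

class = fixed-axis compound train [2-stage, 166/129 wanted]
target = 166/129 in lowest terms: an exact hit needs N1·N3 = k·166 and N2·N4 = k·129 for one integer k, every count in [12, 96]; additionally prefer no 1:1 stage (N1 ≠ N2, N3 ≠ N4)
k = 1…5: no 1:1-free in-range split of k·166 and k·129 into factor pairs; take k = 6
k = 6: N1·N3 = 996 = 12·83, N2·N4 = 774 = 18·43
achieved = 12·83/(18·43) = 166/129; |achieved − target| = 0 ≤ 83/6450 ✓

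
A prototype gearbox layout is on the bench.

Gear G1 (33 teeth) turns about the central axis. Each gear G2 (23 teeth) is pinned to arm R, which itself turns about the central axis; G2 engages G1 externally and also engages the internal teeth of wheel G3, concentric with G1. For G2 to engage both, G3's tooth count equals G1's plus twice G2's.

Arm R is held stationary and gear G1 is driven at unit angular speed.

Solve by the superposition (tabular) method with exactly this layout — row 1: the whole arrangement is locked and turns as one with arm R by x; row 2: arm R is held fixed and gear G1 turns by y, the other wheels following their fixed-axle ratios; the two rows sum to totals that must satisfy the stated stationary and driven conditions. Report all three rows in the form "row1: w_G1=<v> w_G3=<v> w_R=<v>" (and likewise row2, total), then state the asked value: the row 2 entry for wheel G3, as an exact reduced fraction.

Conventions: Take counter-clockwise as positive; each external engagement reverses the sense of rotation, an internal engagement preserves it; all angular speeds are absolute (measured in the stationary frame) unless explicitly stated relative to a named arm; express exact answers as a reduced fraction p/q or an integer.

recognized (axles ride arm R): planetary set, 33/23/79 teeth
row 1: whole set turns with the arm by x
superposition row 2 [arm held]: sun y, ring −(33/79)·y, arm 0
boundary: total ω_arm = x = 0 and total ω_sun = x + y = 1  ⇒  y = 1, x = 0
row 2 ring = −(33/79)·1 = -33/79
totals (row 1 + row 2): sun 0 + 1 = 1, ring 0 + (-33/79) = -33/79, arm 0 + 0 = 0
asked cell (row2, ring) = -33/79

row1: w_G1=0 w_G3=0 w_R=0
row2: w_G1=1 w_G3=-33/79 w_R=0
total: w_G1=1 w_G3=-33/79 w_R=0
asked value: -33/79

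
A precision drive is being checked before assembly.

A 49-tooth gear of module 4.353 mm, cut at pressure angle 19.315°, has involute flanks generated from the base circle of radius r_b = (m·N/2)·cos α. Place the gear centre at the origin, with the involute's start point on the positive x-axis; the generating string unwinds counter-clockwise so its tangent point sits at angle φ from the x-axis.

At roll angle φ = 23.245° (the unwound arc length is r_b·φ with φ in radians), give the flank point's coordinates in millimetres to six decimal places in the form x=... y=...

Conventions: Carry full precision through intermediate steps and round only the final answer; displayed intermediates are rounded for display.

x=108.590840 y=2.203585

single-mesh involute tooth geometry (49T wheel at module 4.353)
pitch radius r_p = m·N/2 = 4.353·49/2 = 106.648500
base radius r_b = r_p·cos α = 106.648500·cos 19.315° = 100.645724
roll angle φ = 23.245° = 0.40570178 rad
x = r_b·(cos φ + φ·sin φ) = 108.590840
y = r_b·(sin φ − φ·cos φ) = 2.203585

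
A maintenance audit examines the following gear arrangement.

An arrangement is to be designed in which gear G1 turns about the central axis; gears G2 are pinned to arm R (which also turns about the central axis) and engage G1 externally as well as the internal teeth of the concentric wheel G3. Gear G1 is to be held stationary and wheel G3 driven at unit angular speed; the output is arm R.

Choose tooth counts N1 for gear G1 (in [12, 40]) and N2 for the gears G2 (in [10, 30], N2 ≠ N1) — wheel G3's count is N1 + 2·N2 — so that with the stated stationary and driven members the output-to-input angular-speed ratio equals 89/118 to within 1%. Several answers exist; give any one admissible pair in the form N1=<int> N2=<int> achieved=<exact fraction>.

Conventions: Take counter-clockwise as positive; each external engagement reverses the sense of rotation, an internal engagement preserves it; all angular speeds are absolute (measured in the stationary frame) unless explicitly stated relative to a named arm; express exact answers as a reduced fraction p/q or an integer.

design class (target 89/118): planetary set
Willis with ω_sun = 0: ω_arm/ω_ring = N3/(N1+N3); set equal to 89/118  ⇒  N3/N1 = (89/118)/(1 − 89/118) = 89/29
N3 = N1 + 2·N2  ⇒  N2/N1 = (N3/N1 − 1)/2 = (89/29 − 1)/2 = 30/29
smallest multiple with N1 ≥ 12 and N2 ≥ 10: k = 1  ⇒  N1 = 1·29 = 29, N2 = 1·30 = 30 (N1 ≤ 40, N2 ≤ 30, N2 ≠ N1 ✓), N3 = 29 + 2·30 = 89
check: N3/(N1+N3) with N1 = 29, N3 = 89 gives 89/118; |achieved − target| = 0 ≤ 89/11800 ✓

N1=29 N2=30 achieved=89/118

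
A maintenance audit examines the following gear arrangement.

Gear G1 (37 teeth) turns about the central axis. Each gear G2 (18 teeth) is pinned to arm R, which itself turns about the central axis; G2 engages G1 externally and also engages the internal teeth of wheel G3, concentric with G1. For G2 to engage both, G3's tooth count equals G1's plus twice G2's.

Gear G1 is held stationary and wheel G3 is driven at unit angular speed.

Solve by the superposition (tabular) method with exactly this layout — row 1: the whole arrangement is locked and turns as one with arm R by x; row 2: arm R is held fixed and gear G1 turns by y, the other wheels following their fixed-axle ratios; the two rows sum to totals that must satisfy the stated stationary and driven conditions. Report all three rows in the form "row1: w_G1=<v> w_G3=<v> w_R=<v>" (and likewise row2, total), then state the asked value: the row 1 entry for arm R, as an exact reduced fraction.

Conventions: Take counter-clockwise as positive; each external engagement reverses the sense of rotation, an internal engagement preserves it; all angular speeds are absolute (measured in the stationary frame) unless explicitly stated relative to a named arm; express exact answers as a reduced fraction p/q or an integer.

row1: w_G1=73/110 w_G3=73/110 w_R=73/110
row2: w_G1=-73/110 w_G3=37/110 w_R=0
total: w_G1=0 w_G3=1 w_R=73/110
asked value: 73/110

planetary set (37T centre, 18T on arm, 73T internal) — Willis relation
row 1 — lock + rotate with arm: ω_sun = ω_ring = ω_arm = x
row 2 — arm fixed, fixed-axis ratios: sun y, ring −(37/73)·y, arm 0
boundary: total ω_sun = x + y = 0 and total ω_ring = x − (37/73)·y = 1  ⇒  y = -73/110, x = 73/110
row 2 ring = −(37/73)·(-73/110) = 37/110
totals (row 1 + row 2): sun 73/110 + (-73/110) = 0, ring 73/110 + 37/110 = 1, arm 73/110 + 0 = 73/110
asked cell (row1, arm) = 73/110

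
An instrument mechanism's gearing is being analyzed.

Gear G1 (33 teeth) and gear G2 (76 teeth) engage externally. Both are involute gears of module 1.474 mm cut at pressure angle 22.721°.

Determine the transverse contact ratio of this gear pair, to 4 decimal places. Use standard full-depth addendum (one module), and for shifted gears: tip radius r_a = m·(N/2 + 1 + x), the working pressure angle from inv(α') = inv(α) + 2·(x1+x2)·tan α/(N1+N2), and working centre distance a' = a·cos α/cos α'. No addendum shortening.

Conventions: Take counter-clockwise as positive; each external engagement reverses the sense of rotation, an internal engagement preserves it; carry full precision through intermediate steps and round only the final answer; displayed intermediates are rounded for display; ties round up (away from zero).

1.6178

recognized (one external pair, fixed centres): single-mesh tooth geometry, m = 1.474, N1 = 33, N2 = 76
base radii: r_b1 = 22.433607, r_b2 = 51.665278
tip radii: r_a1 = 25.795000, r_a2 = 57.486000
no profile shift: α' = α, a' = a
action lengths: √(r_a1²−r_b1²) = 12.732450, √(r_a2²−r_b2²) = 25.205938
base pitch p_b = π·m·cos α = 4.271349
CR = (12.732450 + 25.205938 − 80.333000·sin 22.72100°)/4.271349 = 1.617811
contact ratio ≈ 1.6178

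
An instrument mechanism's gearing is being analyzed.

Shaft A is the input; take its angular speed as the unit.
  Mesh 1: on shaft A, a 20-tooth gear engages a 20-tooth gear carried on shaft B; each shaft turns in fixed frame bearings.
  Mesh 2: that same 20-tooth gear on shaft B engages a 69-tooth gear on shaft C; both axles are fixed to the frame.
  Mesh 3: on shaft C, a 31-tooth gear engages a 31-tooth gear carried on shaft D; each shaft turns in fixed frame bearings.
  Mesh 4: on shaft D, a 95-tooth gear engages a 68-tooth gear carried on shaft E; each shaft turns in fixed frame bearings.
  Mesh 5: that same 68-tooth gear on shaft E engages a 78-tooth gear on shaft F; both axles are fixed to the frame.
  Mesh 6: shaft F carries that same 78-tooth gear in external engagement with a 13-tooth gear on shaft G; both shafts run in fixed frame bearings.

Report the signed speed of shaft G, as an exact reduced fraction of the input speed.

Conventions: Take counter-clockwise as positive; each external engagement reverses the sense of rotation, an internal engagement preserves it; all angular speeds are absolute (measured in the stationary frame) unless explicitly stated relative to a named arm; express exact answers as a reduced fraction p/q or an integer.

1900/897

6-mesh fixed-axis compound train (all bearings frame-fixed)
mesh 1 [20T→20T]: |ω|/ω_in = 1×20/20 = 1, sense flips to −
mesh 2 [20T→69T]: |ω|/ω_in = 1×20/69 = 20/69, sense flips to +
mesh 3 [31T→31T]: |ω|/ω_in = (20/69)×31/31 = 20/69, sense flips to −
mesh 4 [95T→68T]: |ω|/ω_in = (20/69)×95/68 = 475/1173, sense flips to +
mesh 5 [68T→78T]: |ω|/ω_in = (475/1173)×68/78 = 950/2691, sense flips to −
mesh 6 [78T→13T]: |ω|/ω_in = (950/2691)×78/13 = 1900/897, sense flips to +
signed output speed (× input speed) = 1900/897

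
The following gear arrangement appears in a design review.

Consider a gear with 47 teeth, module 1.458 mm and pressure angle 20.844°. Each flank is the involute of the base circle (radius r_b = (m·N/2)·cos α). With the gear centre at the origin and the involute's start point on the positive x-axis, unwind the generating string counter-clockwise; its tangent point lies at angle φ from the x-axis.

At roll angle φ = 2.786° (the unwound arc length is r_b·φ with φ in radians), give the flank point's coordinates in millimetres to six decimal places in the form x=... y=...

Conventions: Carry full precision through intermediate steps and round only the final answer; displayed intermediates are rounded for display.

x=32.058411 y=0.001227

single-mesh involute tooth geometry (47T wheel at module 1.458)
pitch radius r_p = m·N/2 = 1.458·47/2 = 34.263000
base radius r_b = r_p·cos α = 34.263000·cos 20.844° = 32.020579
roll angle φ = 2.786° = 0.04862487 rad
x = r_b·(cos φ + φ·sin φ) = 32.058411
y = r_b·(sin φ − φ·cos φ) = 0.001227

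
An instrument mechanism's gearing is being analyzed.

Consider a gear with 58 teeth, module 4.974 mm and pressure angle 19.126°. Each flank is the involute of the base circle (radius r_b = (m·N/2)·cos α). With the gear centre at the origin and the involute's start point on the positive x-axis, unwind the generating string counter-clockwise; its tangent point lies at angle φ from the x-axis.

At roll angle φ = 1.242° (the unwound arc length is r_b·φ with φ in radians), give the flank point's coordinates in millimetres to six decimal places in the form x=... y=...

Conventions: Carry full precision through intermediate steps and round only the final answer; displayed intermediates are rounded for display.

x=136.315684 y=0.000463

topology: single-mesh involute geometry — m = 4.974, N = 58
pitch radius r_p = m·N/2 = 4.974·58/2 = 144.246000
base radius r_b = r_p·cos α = 144.246000·cos 19.126° = 136.283668
roll angle φ = 1.242° = 0.02167699 rad
x = r_b·(cos φ + φ·sin φ) = 136.315684
y = r_b·(sin φ − φ·cos φ) = 0.000463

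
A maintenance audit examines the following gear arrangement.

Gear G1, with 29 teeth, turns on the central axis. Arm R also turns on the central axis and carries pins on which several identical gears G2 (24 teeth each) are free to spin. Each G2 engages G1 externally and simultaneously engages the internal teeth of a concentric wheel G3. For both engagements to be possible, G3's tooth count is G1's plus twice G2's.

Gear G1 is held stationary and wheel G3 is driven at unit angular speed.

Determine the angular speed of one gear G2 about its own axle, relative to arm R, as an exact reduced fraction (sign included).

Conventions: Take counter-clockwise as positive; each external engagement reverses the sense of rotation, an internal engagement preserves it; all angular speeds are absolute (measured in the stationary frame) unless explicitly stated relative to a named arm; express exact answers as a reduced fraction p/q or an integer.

2233/2544

topology: planetary set — G1 29T / G2 24T / G3 77T, arm = carrier (Willis)
ring teeth: 29 + 2·24 = 77
29(ω_sun−ω_arm) = −77(ω_ring−ω_arm),  ω_sun = 0, ω_ring = 1
29(0−ω_arm) = −77(1−ω_arm)  ⇒  106·ω_arm = 77  ⇒  ω_arm = 77/106
sun–planet mesh: 29·(0−77/106) = −24·(ω_p−ω_arm)  ⇒  ω_p−ω_arm = 2233/2544
exact speed ratio = 2233/2544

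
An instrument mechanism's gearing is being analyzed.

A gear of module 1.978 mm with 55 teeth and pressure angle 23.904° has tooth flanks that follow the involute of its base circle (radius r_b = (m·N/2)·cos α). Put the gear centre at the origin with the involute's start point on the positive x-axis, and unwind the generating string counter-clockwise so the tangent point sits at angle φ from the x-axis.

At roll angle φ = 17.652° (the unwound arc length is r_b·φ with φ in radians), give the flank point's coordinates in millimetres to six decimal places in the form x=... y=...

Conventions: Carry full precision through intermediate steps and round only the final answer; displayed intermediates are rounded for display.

x=52.033668 y=0.480150

single-mesh involute tooth geometry (55T wheel at module 1.978)
pitch radius r_p = m·N/2 = 1.978·55/2 = 54.395000
base radius r_b = r_p·cos α = 54.395000·cos 23.904° = 49.729305
roll angle φ = 17.652° = 0.30808552 rad
x = r_b·(cos φ + φ·sin φ) = 52.033668
y = r_b·(sin φ − φ·cos φ) = 0.480150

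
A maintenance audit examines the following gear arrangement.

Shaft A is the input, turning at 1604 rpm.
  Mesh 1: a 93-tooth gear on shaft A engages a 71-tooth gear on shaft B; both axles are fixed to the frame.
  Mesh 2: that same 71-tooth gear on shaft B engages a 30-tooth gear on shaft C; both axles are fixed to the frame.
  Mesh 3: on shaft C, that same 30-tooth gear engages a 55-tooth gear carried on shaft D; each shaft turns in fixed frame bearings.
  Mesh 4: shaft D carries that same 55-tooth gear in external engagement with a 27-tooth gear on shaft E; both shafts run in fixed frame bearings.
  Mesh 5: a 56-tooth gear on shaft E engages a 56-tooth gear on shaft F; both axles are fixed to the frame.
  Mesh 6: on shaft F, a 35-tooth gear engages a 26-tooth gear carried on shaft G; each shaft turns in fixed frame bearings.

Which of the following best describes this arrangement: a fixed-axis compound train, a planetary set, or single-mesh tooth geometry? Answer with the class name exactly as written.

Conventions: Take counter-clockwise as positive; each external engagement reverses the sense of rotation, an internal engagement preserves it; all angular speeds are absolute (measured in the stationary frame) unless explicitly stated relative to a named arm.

fixed-axis compound train

6-mesh fixed-axis compound train (all bearings frame-fixed)
classification: fixed-axis compound train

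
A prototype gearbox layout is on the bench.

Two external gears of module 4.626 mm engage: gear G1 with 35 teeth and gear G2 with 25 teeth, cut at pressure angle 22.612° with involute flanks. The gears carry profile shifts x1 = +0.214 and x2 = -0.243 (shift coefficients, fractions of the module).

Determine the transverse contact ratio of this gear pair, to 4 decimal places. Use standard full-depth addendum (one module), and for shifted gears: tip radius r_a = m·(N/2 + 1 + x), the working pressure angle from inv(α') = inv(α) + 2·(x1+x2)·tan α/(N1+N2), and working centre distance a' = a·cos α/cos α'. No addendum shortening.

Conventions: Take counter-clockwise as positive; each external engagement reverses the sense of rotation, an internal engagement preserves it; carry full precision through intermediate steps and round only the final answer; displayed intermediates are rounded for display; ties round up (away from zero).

1.5566

recognized (one external pair, fixed centres): single-mesh tooth geometry, m = 4.626, N1 = 35, N2 = 25
base radii: r_b1 = 74.731966, r_b2 = 53.379975
tip radii: r_a1 = 86.570964, r_a2 = 61.326882
inv(α') = inv(22.612°) + 2·(+0.214-0.243)·tan α/(35+25) = 0.02144910  ⇒  α' = 22.47814°
a' = a·cos α / cos α' = 138.7800·cos 22.612°/cos 22.47814° = 138.645469
action lengths: √(r_a1²−r_b1²) = 43.699715, √(r_a2²−r_b2²) = 30.192129
base pitch p_b = π·m·cos α = 13.415851
CR = (43.699715 + 30.192129 − 138.645469·sin 22.47814°)/13.415851 = 1.556620
contact ratio ≈ 1.5566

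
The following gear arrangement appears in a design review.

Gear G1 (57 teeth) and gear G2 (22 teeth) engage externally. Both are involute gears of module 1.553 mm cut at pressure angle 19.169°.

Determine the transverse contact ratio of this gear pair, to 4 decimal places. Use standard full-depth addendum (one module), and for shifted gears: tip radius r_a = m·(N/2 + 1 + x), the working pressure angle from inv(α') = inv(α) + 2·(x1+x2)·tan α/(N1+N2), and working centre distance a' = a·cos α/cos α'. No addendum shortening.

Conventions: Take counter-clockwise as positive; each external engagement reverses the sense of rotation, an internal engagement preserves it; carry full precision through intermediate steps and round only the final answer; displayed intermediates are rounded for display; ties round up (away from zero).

topology: single-mesh involute geometry — m = 1.553, 57T/22T pair
base radii: r_b1 = 41.806440, r_b2 = 16.135819
tip radii: r_a1 = 45.813500, r_a2 = 18.636000
no profile shift: α' = α, a' = a
action lengths: √(r_a1²−r_b1²) = 18.737620, √(r_a2²−r_b2²) = 9.323939
base pitch p_b = π·m·cos α = 4.608379
CR = (18.737620 + 9.323939 − 61.343500·sin 19.16900°)/4.608379 = 1.718408
contact ratio ≈ 1.7184

1.7184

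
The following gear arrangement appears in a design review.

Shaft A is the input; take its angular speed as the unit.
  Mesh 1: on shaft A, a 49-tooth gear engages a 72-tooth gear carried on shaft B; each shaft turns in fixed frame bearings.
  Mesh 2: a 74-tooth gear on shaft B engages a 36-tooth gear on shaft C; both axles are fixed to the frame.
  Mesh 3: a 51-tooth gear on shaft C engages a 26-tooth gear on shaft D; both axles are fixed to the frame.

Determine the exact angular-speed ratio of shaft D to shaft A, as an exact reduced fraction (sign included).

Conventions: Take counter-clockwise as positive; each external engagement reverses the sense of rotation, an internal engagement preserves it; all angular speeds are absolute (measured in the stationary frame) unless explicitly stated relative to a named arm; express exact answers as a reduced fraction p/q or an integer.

-30821/11232

class = fixed-axis compound train [3 meshes; 3 ratios multiply, 3 sense flips]
mesh 1 [49T→72T]: running ratio 49/72, sense −
mesh 2 [74T→36T]: running ratio 1813/1296, sense +
mesh 3 [51T→26T]: running ratio 30821/11232, sense −
ω_out/ω_in = -30821/11232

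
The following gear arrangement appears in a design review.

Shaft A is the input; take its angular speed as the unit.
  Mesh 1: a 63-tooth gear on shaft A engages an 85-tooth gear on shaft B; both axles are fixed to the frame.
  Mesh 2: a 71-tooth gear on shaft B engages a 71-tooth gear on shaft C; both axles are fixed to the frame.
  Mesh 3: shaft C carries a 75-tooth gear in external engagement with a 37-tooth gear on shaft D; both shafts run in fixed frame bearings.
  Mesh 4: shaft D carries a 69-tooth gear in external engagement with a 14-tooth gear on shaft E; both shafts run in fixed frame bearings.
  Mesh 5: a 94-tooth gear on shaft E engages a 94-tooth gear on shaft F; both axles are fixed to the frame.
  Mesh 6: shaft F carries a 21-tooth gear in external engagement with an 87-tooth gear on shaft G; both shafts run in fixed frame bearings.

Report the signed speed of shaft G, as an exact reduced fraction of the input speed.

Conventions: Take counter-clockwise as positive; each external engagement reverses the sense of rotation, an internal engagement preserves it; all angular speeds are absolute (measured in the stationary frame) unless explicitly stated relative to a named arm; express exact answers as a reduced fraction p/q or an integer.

65205/36482

6-mesh fixed-axis compound train (all bearings frame-fixed)
mesh 1 [63T→85T]: |ω|/ω_in = 1×63/85 = 63/85, sense flips to −
mesh 2 [71T→71T]: |ω|/ω_in = (63/85)×71/71 = 63/85, sense flips to +
mesh 3 [75T→37T]: |ω|/ω_in = (63/85)×75/37 = 945/629, sense flips to −
mesh 4 [69T→14T]: |ω|/ω_in = (945/629)×69/14 = 9315/1258, sense flips to +
mesh 5 [94T→94T]: |ω|/ω_in = (9315/1258)×94/94 = 9315/1258, sense flips to −
mesh 6 [21T→87T]: |ω|/ω_in = (9315/1258)×21/87 = 65205/36482, sense flips to +
signed output speed (× input speed) = 65205/36482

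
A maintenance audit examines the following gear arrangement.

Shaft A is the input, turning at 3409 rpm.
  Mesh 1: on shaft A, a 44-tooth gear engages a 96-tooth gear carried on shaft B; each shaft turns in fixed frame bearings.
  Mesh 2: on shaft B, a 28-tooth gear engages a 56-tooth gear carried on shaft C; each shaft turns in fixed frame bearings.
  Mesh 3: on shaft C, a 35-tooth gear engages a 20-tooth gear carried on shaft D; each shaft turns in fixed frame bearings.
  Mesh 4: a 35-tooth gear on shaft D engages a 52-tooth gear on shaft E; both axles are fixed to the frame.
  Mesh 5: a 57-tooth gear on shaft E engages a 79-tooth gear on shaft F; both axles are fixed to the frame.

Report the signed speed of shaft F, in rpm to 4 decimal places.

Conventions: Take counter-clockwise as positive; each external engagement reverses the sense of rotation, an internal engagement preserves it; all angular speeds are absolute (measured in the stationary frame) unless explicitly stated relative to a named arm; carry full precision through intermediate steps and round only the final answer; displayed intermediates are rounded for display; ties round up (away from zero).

5-mesh fixed-axis compound train (all bearings frame-fixed)
mesh 1 [44T→96T]: ω = 3409.0000×44/96 = 1562.4583 rpm, sense flips to −
mesh 2 [28T→56T]: ω = 1562.4583×28/56 = 781.2292 rpm, sense flips to +
mesh 3 [35T→20T]: ω = 781.2292×35/20 = 1367.1510 rpm, sense flips to −
mesh 4 [35T→52T]: ω = 1367.1510×35/52 = 920.1978 rpm, sense flips to +
mesh 5 [57T→79T]: ω = 920.1978×57/79 = 663.9402 rpm, sense flips to −
signed output speed = -663.9402 rpm

-663.9402 rpm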